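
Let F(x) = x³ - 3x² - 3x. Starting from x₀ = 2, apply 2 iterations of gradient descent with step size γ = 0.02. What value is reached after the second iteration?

F′(x) = 3x² - 6x - 3
x₁ = 2 − 0.02·(-3) = 2.06
x₂ = 2.06 − 0.02·(-2.6292) = 2.112584

2.112584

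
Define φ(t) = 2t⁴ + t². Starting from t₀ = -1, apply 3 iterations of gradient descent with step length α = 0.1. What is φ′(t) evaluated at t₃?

0

φ′(t) = 8t³ + 2t
Step 1: φ′(-1) = -10; t₁ = -1 − 0.1·(-10) = 0
Step 2: φ′(0) = 0; t₂ = 0 − 0.1·0 = 0
Step 3: φ′(0) = 0; t₃ = 0 − 0.1·0 = 0
φ′(t) at (0) = 0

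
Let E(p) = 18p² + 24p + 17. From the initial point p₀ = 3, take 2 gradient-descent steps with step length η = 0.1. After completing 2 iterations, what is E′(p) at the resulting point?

E′(p) = 36p + 24
p₁ = 3 − 0.1·132 = -10.2
p₂ = -10.2 − 0.1·(-343.2) = 24.12
E′(p) at (24.12) = 892.32

892.32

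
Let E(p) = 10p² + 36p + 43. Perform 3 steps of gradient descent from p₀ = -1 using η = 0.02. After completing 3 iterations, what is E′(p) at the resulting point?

E′(p) = 20p + 36
p₁ = -1 − 0.02·16 = -1.32
p₂ = -1.32 − 0.02·9.6 = -1.512
p₃ = -1.512 − 0.02·5.76 = -1.6272
E′(p) at (-1.6272) = 3.456

3.456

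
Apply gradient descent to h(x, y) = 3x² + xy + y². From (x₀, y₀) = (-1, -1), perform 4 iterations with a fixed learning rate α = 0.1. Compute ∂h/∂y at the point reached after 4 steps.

∇h = (6x + y, x + 2y)
(x₁, y₁) = (-1, -1) − 0.1·(-7, -3) = (-0.3, -0.7)
(x₂, y₂) = (-0.3, -0.7) − 0.1·(-2.5, -1.7) = (-0.05, -0.53)
(x₃, y₃) = (-0.05, -0.53) − 0.1·(-0.83, -1.11) = (0.033, -0.419)
(x₄, y₄) = (0.033, -0.419) − 0.1·(-0.221, -0.805) = (0.0551, -0.3385)
∂h/∂y at (0.0551, -0.3385) = -0.6219

-0.6219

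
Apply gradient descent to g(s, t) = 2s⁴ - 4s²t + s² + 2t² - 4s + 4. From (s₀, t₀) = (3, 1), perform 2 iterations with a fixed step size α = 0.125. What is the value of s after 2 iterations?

∇g = (8s³ - 8st + 2s - 4, -4s² + 4t)
Step 1: at (3, 1), ∇g = (194, -32) → (3, 1) − 0.125·(194, -32) = (-21.25, 5)
Step 2: at (-21.25, 5), ∇g = (-75962.125, -1786.25) → (-21.25, 5) − 0.125·(-75962.125, -1786.25) = (9474.015625, 228.28125)
s = 9474.015625

9474.015625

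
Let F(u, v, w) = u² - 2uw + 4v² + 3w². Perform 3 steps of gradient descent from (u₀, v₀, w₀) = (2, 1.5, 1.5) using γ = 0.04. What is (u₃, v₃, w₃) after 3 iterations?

∇F = (2u - 2w, 8v, -2u + 6w)
(u₁, v₁, w₁) = (2, 1.5, 1.5) − 0.04·(1, 12, 5) = (1.96, 1.02, 1.3)
(u₂, v₂, w₂) = (1.96, 1.02, 1.3) − 0.04·(1.32, 8.16, 3.88) = (1.9072, 0.6936, 1.1448)
(u₃, v₃, w₃) = (1.9072, 0.6936, 1.1448) − 0.04·(1.5248, 5.5488, 3.0544) = (1.846208, 0.471648, 1.022624)

(1.846208, 0.471648, 1.022624)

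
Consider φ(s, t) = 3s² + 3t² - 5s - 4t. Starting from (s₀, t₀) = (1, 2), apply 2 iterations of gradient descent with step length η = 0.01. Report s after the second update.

0.9806

∇φ = (6s - 5, 6t - 4)
Step 1: at (1, 2), ∇φ = (1, 8) → (1, 2) − 0.01·(1, 8) = (0.99, 1.92)
Step 2: at (0.99, 1.92), ∇φ = (0.94, 7.52) → (0.99, 1.92) − 0.01·(0.94, 7.52) = (0.9806, 1.8448)
s = 0.9806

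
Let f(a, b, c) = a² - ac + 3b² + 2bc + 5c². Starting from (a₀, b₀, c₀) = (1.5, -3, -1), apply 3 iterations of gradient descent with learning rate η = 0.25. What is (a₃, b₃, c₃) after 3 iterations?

∇f = (2a - c, 6b + 2c, -a + 2b + 10c)
(a₁, b₁, c₁) = (1.5, -3, -1) − 0.25·(4, -20, -17.5) = (0.5, 2, 3.375)
(a₂, b₂, c₂) = (0.5, 2, 3.375) − 0.25·(-2.375, 18.75, 37.25) = (1.09375, -2.6875, -5.9375)
(a₃, b₃, c₃) = (1.09375, -2.6875, -5.9375) − 0.25·(8.125, -28, -65.84375) = (-0.9375, 4.3125, 10.5234375)

(-0.9375, 4.3125, 10.5234375)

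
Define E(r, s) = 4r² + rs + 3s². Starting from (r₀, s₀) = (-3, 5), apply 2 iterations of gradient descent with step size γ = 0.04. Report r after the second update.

∇E = (8r + s, r + 6s)
(r₁, s₁) = (-3, 5) − 0.04·(-19, 27) = (-2.24, 3.92)
(r₂, s₂) = (-2.24, 3.92) − 0.04·(-14, 21.28) = (-1.68, 3.0688)
r = -1.68

-1.68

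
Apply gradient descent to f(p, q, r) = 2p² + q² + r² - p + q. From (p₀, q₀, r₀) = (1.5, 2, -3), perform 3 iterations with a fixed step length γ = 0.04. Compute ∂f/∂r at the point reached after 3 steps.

∇f = (4p - 1, 2q + 1, 2r)
(p₁, q₁, r₁) = (1.5, 2, -3) − 0.04·(5, 5, -6) = (1.3, 1.8, -2.76)
(p₂, q₂, r₂) = (1.3, 1.8, -2.76) − 0.04·(4.2, 4.6, -5.52) = (1.132, 1.616, -2.5392)
(p₃, q₃, r₃) = (1.132, 1.616, -2.5392) − 0.04·(3.528, 4.232, -5.0784) = (0.99088, 1.44672, -2.336064)
∂f/∂r at (0.99088, 1.44672, -2.336064) = -4.672128

-4.672128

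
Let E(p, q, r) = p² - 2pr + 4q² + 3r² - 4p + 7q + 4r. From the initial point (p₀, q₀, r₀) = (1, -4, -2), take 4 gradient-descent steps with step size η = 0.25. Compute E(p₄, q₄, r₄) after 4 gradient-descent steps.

32.5625

∇E = (2p - 2r - 4, 8q + 7, -2p + 6r + 4)
Step 1: at (1, -4, -2), ∇E = (2, -25, -10) → (1, -4, -2) − 0.25·(2, -25, -10) = (0.5, 2.25, 0.5)
Step 2: at (0.5, 2.25, 0.5), ∇E = (-4, 25, 6) → (0.5, 2.25, 0.5) − 0.25·(-4, 25, 6) = (1.5, -4, -1)
Step 3: at (1.5, -4, -1), ∇E = (1, -25, -5) → (1.5, -4, -1) − 0.25·(1, -25, -5) = (1.25, 2.25, 0.25)
Step 4: at (1.25, 2.25, 0.25), ∇E = (-2, 25, 3) → (1.25, 2.25, 0.25) − 0.25·(-2, 25, 3) = (1.75, -4, -0.5)
E(1.75, -4, -0.5) = 32.5625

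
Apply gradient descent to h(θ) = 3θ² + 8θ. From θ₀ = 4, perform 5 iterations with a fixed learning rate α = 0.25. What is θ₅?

-1.5

h′(θ) = 6θ + 8
θ₁ = 4 − 0.25·32 = -4
θ₂ = -4 − 0.25·(-16) = 0
θ₃ = 0 − 0.25·8 = -2
θ₄ = -2 − 0.25·(-4) = -1
θ₅ = -1 − 0.25·2 = -1.5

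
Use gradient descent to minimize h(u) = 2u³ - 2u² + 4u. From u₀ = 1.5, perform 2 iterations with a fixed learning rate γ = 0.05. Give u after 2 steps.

0.6533125

h′(u) = 6u² - 4u + 4
u₁ = 1.5 − 0.05·11.5 = 0.925
u₂ = 0.925 − 0.05·5.43375 = 0.6533125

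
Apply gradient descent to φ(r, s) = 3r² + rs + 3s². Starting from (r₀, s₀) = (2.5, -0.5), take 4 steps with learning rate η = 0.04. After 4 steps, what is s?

-0.34566144

∇φ = (6r + s, r + 6s)
(r₁, s₁) = (2.5, -0.5) − 0.04·(14.5, -0.5) = (1.92, -0.48)
(r₂, s₂) = (1.92, -0.48) − 0.04·(11.04, -0.96) = (1.4784, -0.4416)
(r₃, s₃) = (1.4784, -0.4416) − 0.04·(8.4288, -1.1712) = (1.141248, -0.394752)
(r₄, s₄) = (1.141248, -0.394752) − 0.04·(6.452736, -1.227264) = (0.88313856, -0.34566144)
s = -0.34566144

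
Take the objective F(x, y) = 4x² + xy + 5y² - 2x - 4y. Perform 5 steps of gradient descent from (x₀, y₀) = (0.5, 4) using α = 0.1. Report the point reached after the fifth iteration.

∇F = (8x + y - 2, x + 10y - 4)
(x₁, y₁) = (0.5, 4) − 0.1·(6, 36.5) = (-0.1, 0.35)
(x₂, y₂) = (-0.1, 0.35) − 0.1·(-2.45, -0.6) = (0.145, 0.41)
(x₃, y₃) = (0.145, 0.41) − 0.1·(-0.43, 0.245) = (0.188, 0.3855)
(x₄, y₄) = (0.188, 0.3855) − 0.1·(-0.1105, 0.043) = (0.19905, 0.3812)
(x₅, y₅) = (0.19905, 0.3812) − 0.1·(-0.0264, 0.01105) = (0.20169, 0.380095)

(0.20169, 0.380095)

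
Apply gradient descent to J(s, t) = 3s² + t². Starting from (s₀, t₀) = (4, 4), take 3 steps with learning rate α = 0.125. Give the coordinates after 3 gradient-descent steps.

∇J = (6s, 2t)
Step 1: at (4, 4), ∇J = (24, 8) → (4, 4) − 0.125·(24, 8) = (1, 3)
Step 2: at (1, 3), ∇J = (6, 6) → (1, 3) − 0.125·(6, 6) = (0.25, 2.25)
Step 3: at (0.25, 2.25), ∇J = (1.5, 4.5) → (0.25, 2.25) − 0.125·(1.5, 4.5) = (0.0625, 1.6875)

(0.0625, 1.6875)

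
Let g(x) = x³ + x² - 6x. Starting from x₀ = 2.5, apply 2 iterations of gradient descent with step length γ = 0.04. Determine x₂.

1.502308

g′(x) = 3x² + 2x - 6
Step 1: g′(2.5) = 17.75; x₁ = 2.5 − 0.04·17.75 = 1.79
Step 2: g′(1.79) = 7.1923; x₂ = 1.79 − 0.04·7.1923 = 1.502308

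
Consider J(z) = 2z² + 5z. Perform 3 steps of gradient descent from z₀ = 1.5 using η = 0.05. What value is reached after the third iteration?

J′(z) = 4z + 5
Step 1: J′(1.5) = 11; z₁ = 1.5 − 0.05·11 = 0.95
Step 2: J′(0.95) = 8.8; z₂ = 0.95 − 0.05·8.8 = 0.51
Step 3: J′(0.51) = 7.04; z₃ = 0.51 − 0.05·7.04 = 0.158

0.158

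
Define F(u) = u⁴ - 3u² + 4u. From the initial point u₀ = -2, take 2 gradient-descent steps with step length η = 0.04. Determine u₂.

-1.44392704

F′(u) = 4u³ - 6u + 4
Step 1: F′(-2) = -16; u₁ = -2 − 0.04·(-16) = -1.36
Step 2: F′(-1.36) = 2.098176; u₂ = -1.36 − 0.04·2.098176 = -1.44392704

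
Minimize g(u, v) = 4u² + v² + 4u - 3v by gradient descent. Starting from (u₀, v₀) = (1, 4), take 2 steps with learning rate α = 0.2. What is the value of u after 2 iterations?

0.04

∇g = (8u + 4, 2v - 3)
(u₁, v₁) = (1, 4) − 0.2·(12, 5) = (-1.4, 3)
(u₂, v₂) = (-1.4, 3) − 0.2·(-7.2, 3) = (0.04, 2.4)
u = 0.04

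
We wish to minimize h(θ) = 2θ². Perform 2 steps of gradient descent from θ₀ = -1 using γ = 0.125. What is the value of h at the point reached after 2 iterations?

h′(θ) = 4θ
Step 1: h′(-1) = -4; θ₁ = -1 − 0.125·(-4) = -0.5
Step 2: h′(-0.5) = -2; θ₂ = -0.5 − 0.125·(-2) = -0.25
h(-0.25) = 0.125

0.125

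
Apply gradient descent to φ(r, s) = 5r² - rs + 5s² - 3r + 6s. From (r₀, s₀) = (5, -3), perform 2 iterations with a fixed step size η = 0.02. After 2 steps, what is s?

∇φ = (10r - s - 3, -r + 10s + 6)
Step 1: at (5, -3), ∇φ = (50, -29) → (5, -3) − 0.02·(50, -29) = (4, -2.42)
Step 2: at (4, -2.42), ∇φ = (39.42, -22.2) → (4, -2.42) − 0.02·(39.42, -22.2) = (3.2116, -1.976)
s = -1.976

-1.976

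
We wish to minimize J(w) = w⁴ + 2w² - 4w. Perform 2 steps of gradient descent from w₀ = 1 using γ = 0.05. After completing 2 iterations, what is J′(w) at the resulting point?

0.555576213504

J′(w) = 4w³ + 4w - 4
Step 1: J′(1) = 4; w₁ = 1 − 0.05·4 = 0.8
Step 2: J′(0.8) = 1.248; w₂ = 0.8 − 0.05·1.248 = 0.7376
J′(w) at (0.7376) = 0.555576213504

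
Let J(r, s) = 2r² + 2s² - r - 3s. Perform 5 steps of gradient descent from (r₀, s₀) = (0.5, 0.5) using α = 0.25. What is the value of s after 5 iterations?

∇J = (4r - 1, 4s - 3)
Step 1: at (0.5, 0.5), ∇J = (1, -1) → (0.5, 0.5) − 0.25·(1, -1) = (0.25, 0.75)
Step 2: at (0.25, 0.75), ∇J = (0, 0) → (0.25, 0.75) − 0.25·(0, 0) = (0.25, 0.75)
Step 3: at (0.25, 0.75), ∇J = (0, 0) → (0.25, 0.75) − 0.25·(0, 0) = (0.25, 0.75)
Step 4: at (0.25, 0.75), ∇J = (0, 0) → (0.25, 0.75) − 0.25·(0, 0) = (0.25, 0.75)
Step 5: at (0.25, 0.75), ∇J = (0, 0) → (0.25, 0.75) − 0.25·(0, 0) = (0.25, 0.75)
s = 0.75

0.75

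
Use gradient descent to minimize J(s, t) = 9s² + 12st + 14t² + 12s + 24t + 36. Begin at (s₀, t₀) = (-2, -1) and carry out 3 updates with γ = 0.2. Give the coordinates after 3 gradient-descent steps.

∇J = (18s + 12t + 12, 12s + 28t + 24)
Step 1: at (-2, -1), ∇J = (-36, -28) → (-2, -1) − 0.2·(-36, -28) = (5.2, 4.6)
Step 2: at (5.2, 4.6), ∇J = (160.8, 215.2) → (5.2, 4.6) − 0.2·(160.8, 215.2) = (-26.96, -38.44)
Step 3: at (-26.96, -38.44), ∇J = (-934.56, -1375.84) → (-26.96, -38.44) − 0.2·(-934.56, -1375.84) = (159.952, 236.728)

(159.952, 236.728)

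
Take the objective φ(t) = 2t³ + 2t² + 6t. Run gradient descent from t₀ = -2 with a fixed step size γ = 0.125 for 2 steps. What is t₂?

φ′(t) = 6t² + 4t + 6
Step 1: φ′(-2) = 22; t₁ = -2 − 0.125·22 = -4.75
Step 2: φ′(-4.75) = 122.375; t₂ = -4.75 − 0.125·122.375 = -20.046875

-20.046875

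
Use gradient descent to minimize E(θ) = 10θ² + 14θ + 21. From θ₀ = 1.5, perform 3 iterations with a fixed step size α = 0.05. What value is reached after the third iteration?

E′(θ) = 20θ + 14
Step 1: E′(1.5) = 44; θ₁ = 1.5 − 0.05·44 = -0.7
Step 2: E′(-0.7) = 0; θ₂ = -0.7 − 0.05·0 = -0.7
Step 3: E′(-0.7) = 0; θ₃ = -0.7 − 0.05·0 = -0.7

-0.7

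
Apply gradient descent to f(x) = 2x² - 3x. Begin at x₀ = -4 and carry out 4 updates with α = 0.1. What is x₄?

f′(x) = 4x - 3
Step 1: f′(-4) = -19; x₁ = -4 − 0.1·(-19) = -2.1
Step 2: f′(-2.1) = -11.4; x₂ = -2.1 − 0.1·(-11.4) = -0.96
Step 3: f′(-0.96) = -6.84; x₃ = -0.96 − 0.1·(-6.84) = -0.276
Step 4: f′(-0.276) = -4.104; x₄ = -0.276 − 0.1·(-4.104) = 0.1344

0.1344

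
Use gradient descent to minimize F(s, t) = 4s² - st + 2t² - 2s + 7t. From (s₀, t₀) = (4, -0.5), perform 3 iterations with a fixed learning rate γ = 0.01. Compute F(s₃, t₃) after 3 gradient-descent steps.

∇F = (8s - t - 2, -s + 4t + 7)
(s₁, t₁) = (4, -0.5) − 0.01·(30.5, 1) = (3.695, -0.51)
(s₂, t₂) = (3.695, -0.51) − 0.01·(28.07, 1.265) = (3.4143, -0.52265)
(s₃, t₃) = (3.4143, -0.52265) − 0.01·(25.83705, 1.4951) = (3.1559295, -0.537601)
F(3.1559295, -0.537601) = 32.0391585614125

32.0391585614125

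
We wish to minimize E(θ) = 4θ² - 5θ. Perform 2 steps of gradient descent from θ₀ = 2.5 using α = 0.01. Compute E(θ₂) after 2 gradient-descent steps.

8.511776

E′(θ) = 8θ - 5
Step 1: E′(2.5) = 15; θ₁ = 2.5 − 0.01·15 = 2.35
Step 2: E′(2.35) = 13.8; θ₂ = 2.35 − 0.01·13.8 = 2.212
E(2.212) = 8.511776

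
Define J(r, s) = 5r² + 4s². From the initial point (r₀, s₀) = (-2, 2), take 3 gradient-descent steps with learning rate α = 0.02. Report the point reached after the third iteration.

∇J = (10r, 8s)
(r₁, s₁) = (-2, 2) − 0.02·(-20, 16) = (-1.6, 1.68)
(r₂, s₂) = (-1.6, 1.68) − 0.02·(-16, 13.44) = (-1.28, 1.4112)
(r₃, s₃) = (-1.28, 1.4112) − 0.02·(-12.8, 11.2896) = (-1.024, 1.185408)

(-1.024, 1.185408)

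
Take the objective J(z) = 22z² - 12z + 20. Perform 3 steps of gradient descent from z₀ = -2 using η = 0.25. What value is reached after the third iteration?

J′(z) = 44z - 12
Step 1: J′(-2) = -100; z₁ = -2 − 0.25·(-100) = 23
Step 2: J′(23) = 1000; z₂ = 23 − 0.25·1000 = -227
Step 3: J′(-227) = -10000; z₃ = -227 − 0.25·(-10000) = 2273

2273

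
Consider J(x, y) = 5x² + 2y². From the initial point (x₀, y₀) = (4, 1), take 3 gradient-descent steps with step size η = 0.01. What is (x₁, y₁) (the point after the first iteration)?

∇J = (10x, 4y)
Step 1: at (4, 1), ∇J = (40, 4) → (4, 1) − 0.01·(40, 4) = (3.6, 0.96)

(3.6, 0.96)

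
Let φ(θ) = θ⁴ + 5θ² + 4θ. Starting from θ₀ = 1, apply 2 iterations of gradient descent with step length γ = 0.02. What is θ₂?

0.41102848

φ′(θ) = 4θ³ + 10θ + 4
Step 1: φ′(1) = 18; θ₁ = 1 − 0.02·18 = 0.64
Step 2: φ′(0.64) = 11.448576; θ₂ = 0.64 − 0.02·11.448576 = 0.41102848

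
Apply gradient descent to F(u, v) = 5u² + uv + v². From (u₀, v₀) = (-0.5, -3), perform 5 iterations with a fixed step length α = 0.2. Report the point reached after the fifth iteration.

(1.00096, -0.15616)

∇F = (10u + v, u + 2v)
(u₁, v₁) = (-0.5, -3) − 0.2·(-8, -6.5) = (1.1, -1.7)
(u₂, v₂) = (1.1, -1.7) − 0.2·(9.3, -2.3) = (-0.76, -1.24)
(u₃, v₃) = (-0.76, -1.24) − 0.2·(-8.84, -3.24) = (1.008, -0.592)
(u₄, v₄) = (1.008, -0.592) − 0.2·(9.488, -0.176) = (-0.8896, -0.5568)
(u₅, v₅) = (-0.8896, -0.5568) − 0.2·(-9.4528, -2.0032) = (1.00096, -0.15616)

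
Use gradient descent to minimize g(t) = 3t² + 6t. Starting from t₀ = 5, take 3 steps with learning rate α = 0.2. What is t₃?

-1.048

g′(t) = 6t + 6
t₁ = 5 − 0.2·36 = -2.2
t₂ = -2.2 − 0.2·(-7.2) = -0.76
t₃ = -0.76 − 0.2·1.44 = -1.048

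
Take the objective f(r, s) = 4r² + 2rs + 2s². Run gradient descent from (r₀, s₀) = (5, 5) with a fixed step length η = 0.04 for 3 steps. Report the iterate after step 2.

(1.736, 2.952)

∇f = (8r + 2s, 2r + 4s)
(r₁, s₁) = (5, 5) − 0.04·(50, 30) = (3, 3.8)
(r₂, s₂) = (3, 3.8) − 0.04·(31.6, 21.2) = (1.736, 2.952)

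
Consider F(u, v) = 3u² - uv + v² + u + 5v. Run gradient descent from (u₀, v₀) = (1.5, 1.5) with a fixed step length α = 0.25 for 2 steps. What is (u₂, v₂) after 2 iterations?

∇F = (6u - v + 1, -u + 2v + 5)
(u₁, v₁) = (1.5, 1.5) − 0.25·(8.5, 6.5) = (-0.625, -0.125)
(u₂, v₂) = (-0.625, -0.125) − 0.25·(-2.625, 5.375) = (0.03125, -1.46875)

(0.03125, -1.46875)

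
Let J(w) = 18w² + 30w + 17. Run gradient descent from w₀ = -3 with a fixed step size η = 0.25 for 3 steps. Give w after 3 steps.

1108.5

J′(w) = 36w + 30
w₁ = -3 − 0.25·(-78) = 16.5
w₂ = 16.5 − 0.25·624 = -139.5
w₃ = -139.5 − 0.25·(-4992) = 1108.5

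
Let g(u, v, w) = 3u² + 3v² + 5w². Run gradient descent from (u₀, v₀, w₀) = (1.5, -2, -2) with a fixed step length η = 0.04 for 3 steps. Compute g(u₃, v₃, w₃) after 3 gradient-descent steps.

∇g = (6u, 6v, 10w)
Step 1: at (1.5, -2, -2), ∇g = (9, -12, -20) → (1.5, -2, -2) − 0.04·(9, -12, -20) = (1.14, -1.52, -1.2)
Step 2: at (1.14, -1.52, -1.2), ∇g = (6.84, -9.12, -12) → (1.14, -1.52, -1.2) − 0.04·(6.84, -9.12, -12) = (0.8664, -1.1552, -0.72)
Step 3: at (0.8664, -1.1552, -0.72), ∇g = (5.1984, -6.9312, -7.2) → (0.8664, -1.1552, -0.72) − 0.04·(5.1984, -6.9312, -7.2) = (0.658464, -0.877952, -0.432)
g(0.658464, -0.877952, -0.432) = 4.5462436608

4.5462436608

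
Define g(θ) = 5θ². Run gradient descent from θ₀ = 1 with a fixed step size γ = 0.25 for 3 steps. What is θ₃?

g′(θ) = 10θ
Step 1: g′(1) = 10; θ₁ = 1 − 0.25·10 = -1.5
Step 2: g′(-1.5) = -15; θ₂ = -1.5 − 0.25·(-15) = 2.25
Step 3: g′(2.25) = 22.5; θ₃ = 2.25 − 0.25·22.5 = -3.375

-3.375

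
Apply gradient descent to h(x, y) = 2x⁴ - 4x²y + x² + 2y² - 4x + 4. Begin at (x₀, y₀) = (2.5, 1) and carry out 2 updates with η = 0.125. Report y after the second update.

59.59375

∇h = (8x³ - 8xy + 2x - 4, -4x² + 4y)
(x₁, y₁) = (2.5, 1) − 0.125·(106, -21) = (-10.75, 3.625)
(x₂, y₂) = (-10.75, 3.625) − 0.125·(-9652.125, -447.75) = (1195.765625, 59.59375)
y = 59.59375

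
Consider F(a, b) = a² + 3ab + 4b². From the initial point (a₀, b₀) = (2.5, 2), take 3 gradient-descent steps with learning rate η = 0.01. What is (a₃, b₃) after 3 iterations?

(2.196902, 1.3592545)

∇F = (2a + 3b, 3a + 8b)
Step 1: at (2.5, 2), ∇F = (11, 23.5) → (2.5, 2) − 0.01·(11, 23.5) = (2.39, 1.765)
Step 2: at (2.39, 1.765), ∇F = (10.075, 21.29) → (2.39, 1.765) − 0.01·(10.075, 21.29) = (2.28925, 1.5521)
Step 3: at (2.28925, 1.5521), ∇F = (9.2348, 19.28455) → (2.28925, 1.5521) − 0.01·(9.2348, 19.28455) = (2.196902, 1.3592545)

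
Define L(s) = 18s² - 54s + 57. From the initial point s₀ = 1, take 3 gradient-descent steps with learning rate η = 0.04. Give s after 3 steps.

1.542592

L′(s) = 36s - 54
Step 1: L′(1) = -18; s₁ = 1 − 0.04·(-18) = 1.72
Step 2: L′(1.72) = 7.92; s₂ = 1.72 − 0.04·7.92 = 1.4032
Step 3: L′(1.4032) = -3.4848; s₃ = 1.4032 − 0.04·(-3.4848) = 1.542592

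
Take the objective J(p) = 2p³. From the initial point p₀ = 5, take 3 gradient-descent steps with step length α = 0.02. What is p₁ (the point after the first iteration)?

J′(p) = 6p²
p₁ = 5 − 0.02·150 = 2

2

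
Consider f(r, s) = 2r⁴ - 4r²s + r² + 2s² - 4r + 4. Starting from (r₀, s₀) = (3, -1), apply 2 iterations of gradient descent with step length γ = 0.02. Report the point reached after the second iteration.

∇f = (8r³ - 8rs + 2r - 4, -4r² + 4s)
Step 1: at (3, -1), ∇f = (242, -40) → (3, -1) − 0.02·(242, -40) = (-1.84, -0.2)
Step 2: at (-1.84, -0.2), ∇f = (-60.460032, -14.3424) → (-1.84, -0.2) − 0.02·(-60.460032, -14.3424) = (-0.63079936, 0.086848)

(-0.63079936, 0.086848)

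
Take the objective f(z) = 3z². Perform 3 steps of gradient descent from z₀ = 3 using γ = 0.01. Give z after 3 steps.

f′(z) = 6z
Step 1: f′(3) = 18; z₁ = 3 − 0.01·18 = 2.82
Step 2: f′(2.82) = 16.92; z₂ = 2.82 − 0.01·16.92 = 2.6508
Step 3: f′(2.6508) = 15.9048; z₃ = 2.6508 − 0.01·15.9048 = 2.491752

2.491752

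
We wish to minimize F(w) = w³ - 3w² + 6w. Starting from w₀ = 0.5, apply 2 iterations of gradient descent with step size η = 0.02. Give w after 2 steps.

0.3451625

F′(w) = 3w² - 6w + 6
w₁ = 0.5 − 0.02·3.75 = 0.425
w₂ = 0.425 − 0.02·3.991875 = 0.3451625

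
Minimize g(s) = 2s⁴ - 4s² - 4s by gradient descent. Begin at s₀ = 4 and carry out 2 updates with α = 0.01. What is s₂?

g′(s) = 8s³ - 8s - 4
Step 1: g′(4) = 476; s₁ = 4 − 0.01·476 = -0.76
Step 2: g′(-0.76) = -1.431808; s₂ = -0.76 − 0.01·(-1.431808) = -0.74568192

-0.74568192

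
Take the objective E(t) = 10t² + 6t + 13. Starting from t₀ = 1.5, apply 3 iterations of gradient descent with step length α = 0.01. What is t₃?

E′(t) = 20t + 6
t₁ = 1.5 − 0.01·36 = 1.14
t₂ = 1.14 − 0.01·28.8 = 0.852
t₃ = 0.852 − 0.01·23.04 = 0.6216

0.6216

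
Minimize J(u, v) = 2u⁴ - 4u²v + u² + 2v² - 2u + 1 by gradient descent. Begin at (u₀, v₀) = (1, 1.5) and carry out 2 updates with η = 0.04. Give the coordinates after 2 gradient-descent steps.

(1.17481728, 1.408096)

∇J = (8u³ - 8uv + 2u - 2, -4u² + 4v)
Step 1: at (1, 1.5), ∇J = (-4, 2) → (1, 1.5) − 0.04·(-4, 2) = (1.16, 1.42)
Step 2: at (1.16, 1.42), ∇J = (-0.370432, 0.2976) → (1.16, 1.42) − 0.04·(-0.370432, 0.2976) = (1.17481728, 1.408096)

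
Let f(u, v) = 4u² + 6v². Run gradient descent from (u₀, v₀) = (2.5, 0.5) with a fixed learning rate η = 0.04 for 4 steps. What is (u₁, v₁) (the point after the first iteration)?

(1.7, 0.26)

∇f = (8u, 12v)
(u₁, v₁) = (2.5, 0.5) − 0.04·(20, 6) = (1.7, 0.26)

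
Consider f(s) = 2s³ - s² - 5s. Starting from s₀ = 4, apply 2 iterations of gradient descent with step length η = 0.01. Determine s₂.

f′(s) = 6s² - 2s - 5
Step 1: f′(4) = 83; s₁ = 4 − 0.01·83 = 3.17
Step 2: f′(3.17) = 48.9534; s₂ = 3.17 − 0.01·48.9534 = 2.680466

2.680466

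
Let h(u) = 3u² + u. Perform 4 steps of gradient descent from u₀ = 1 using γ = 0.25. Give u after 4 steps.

-0.09375

h′(u) = 6u + 1
Step 1: h′(1) = 7; u₁ = 1 − 0.25·7 = -0.75
Step 2: h′(-0.75) = -3.5; u₂ = -0.75 − 0.25·(-3.5) = 0.125
Step 3: h′(0.125) = 1.75; u₃ = 0.125 − 0.25·1.75 = -0.3125
Step 4: h′(-0.3125) = -0.875; u₄ = -0.3125 − 0.25·(-0.875) = -0.09375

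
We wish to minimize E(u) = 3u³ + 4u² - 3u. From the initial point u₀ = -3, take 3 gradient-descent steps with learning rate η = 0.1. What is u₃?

-3801.6169104

E′(u) = 9u² + 8u - 3
u₁ = -3 − 0.1·54 = -8.4
u₂ = -8.4 − 0.1·564.84 = -64.884
u₃ = -64.884 − 0.1·37367.329104 = -3801.6169104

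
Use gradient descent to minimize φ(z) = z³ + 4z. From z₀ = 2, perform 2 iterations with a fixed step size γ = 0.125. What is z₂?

φ′(z) = 3z² + 4
Step 1: φ′(2) = 16; z₁ = 2 − 0.125·16 = 0
Step 2: φ′(0) = 4; z₂ = 0 − 0.125·4 = -0.5

-0.5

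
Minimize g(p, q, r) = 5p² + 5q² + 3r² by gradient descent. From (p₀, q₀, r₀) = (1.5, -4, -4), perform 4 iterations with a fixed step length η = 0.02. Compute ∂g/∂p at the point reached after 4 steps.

6.144

∇g = (10p, 10q, 6r)
(p₁, q₁, r₁) = (1.5, -4, -4) − 0.02·(15, -40, -24) = (1.2, -3.2, -3.52)
(p₂, q₂, r₂) = (1.2, -3.2, -3.52) − 0.02·(12, -32, -21.12) = (0.96, -2.56, -3.0976)
(p₃, q₃, r₃) = (0.96, -2.56, -3.0976) − 0.02·(9.6, -25.6, -18.5856) = (0.768, -2.048, -2.725888)
(p₄, q₄, r₄) = (0.768, -2.048, -2.725888) − 0.02·(7.68, -20.48, -16.355328) = (0.6144, -1.6384, -2.39878144)
∂g/∂p at (0.6144, -1.6384, -2.39878144) = 6.144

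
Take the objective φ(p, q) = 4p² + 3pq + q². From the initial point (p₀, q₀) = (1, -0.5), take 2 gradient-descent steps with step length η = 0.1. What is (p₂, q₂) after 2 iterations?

∇φ = (8p + 3q, 3p + 2q)
Step 1: at (1, -0.5), ∇φ = (6.5, 2) → (1, -0.5) − 0.1·(6.5, 2) = (0.35, -0.7)
Step 2: at (0.35, -0.7), ∇φ = (0.7, -0.35) → (0.35, -0.7) − 0.1·(0.7, -0.35) = (0.28, -0.665)

(0.28, -0.665)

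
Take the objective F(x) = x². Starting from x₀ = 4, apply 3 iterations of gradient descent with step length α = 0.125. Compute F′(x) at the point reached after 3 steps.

3.375

F′(x) = 2x
Step 1: F′(4) = 8; x₁ = 4 − 0.125·8 = 3
Step 2: F′(3) = 6; x₂ = 3 − 0.125·6 = 2.25
Step 3: F′(2.25) = 4.5; x₃ = 2.25 − 0.125·4.5 = 1.6875
F′(x) at (1.6875) = 3.375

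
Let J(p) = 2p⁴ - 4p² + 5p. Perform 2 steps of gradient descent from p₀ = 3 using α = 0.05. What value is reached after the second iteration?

J′(p) = 8p³ - 8p + 5
p₁ = 3 − 0.05·197 = -6.85
p₂ = -6.85 − 0.05·(-2511.553) = 118.72765

118.72765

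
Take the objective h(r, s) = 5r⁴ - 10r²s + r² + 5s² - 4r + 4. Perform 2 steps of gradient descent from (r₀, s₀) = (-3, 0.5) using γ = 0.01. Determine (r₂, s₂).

(0.6604, 1.699)

∇h = (20r³ - 20rs + 2r - 4, -10r² + 10s)
(r₁, s₁) = (-3, 0.5) − 0.01·(-520, -85) = (2.2, 1.35)
(r₂, s₂) = (2.2, 1.35) − 0.01·(153.96, -34.9) = (0.6604, 1.699)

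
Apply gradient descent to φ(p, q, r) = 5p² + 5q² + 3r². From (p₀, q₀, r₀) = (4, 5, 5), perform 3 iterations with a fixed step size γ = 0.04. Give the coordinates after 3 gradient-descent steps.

(0.864, 1.08, 2.19488)

∇φ = (10p, 10q, 6r)
Step 1: at (4, 5, 5), ∇φ = (40, 50, 30) → (4, 5, 5) − 0.04·(40, 50, 30) = (2.4, 3, 3.8)
Step 2: at (2.4, 3, 3.8), ∇φ = (24, 30, 22.8) → (2.4, 3, 3.8) − 0.04·(24, 30, 22.8) = (1.44, 1.8, 2.888)
Step 3: at (1.44, 1.8, 2.888), ∇φ = (14.4, 18, 17.328) → (1.44, 1.8, 2.888) − 0.04·(14.4, 18, 17.328) = (0.864, 1.08, 2.19488)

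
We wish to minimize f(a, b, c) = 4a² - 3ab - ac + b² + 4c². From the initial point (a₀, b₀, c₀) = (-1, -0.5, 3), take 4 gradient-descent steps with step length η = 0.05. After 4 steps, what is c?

0.34741875

∇f = (8a - 3b - c, -3a + 2b, -a + 8c)
Step 1: at (-1, -0.5, 3), ∇f = (-9.5, 2, 25) → (-1, -0.5, 3) − 0.05·(-9.5, 2, 25) = (-0.525, -0.6, 1.75)
Step 2: at (-0.525, -0.6, 1.75), ∇f = (-4.15, 0.375, 14.525) → (-0.525, -0.6, 1.75) − 0.05·(-4.15, 0.375, 14.525) = (-0.3175, -0.61875, 1.02375)
Step 3: at (-0.3175, -0.61875, 1.02375), ∇f = (-1.7075, -0.285, 8.5075) → (-0.3175, -0.61875, 1.02375) − 0.05·(-1.7075, -0.285, 8.5075) = (-0.232125, -0.6045, 0.598375)
Step 4: at (-0.232125, -0.6045, 0.598375), ∇f = (-0.641875, -0.512625, 5.019125) → (-0.232125, -0.6045, 0.598375) − 0.05·(-0.641875, -0.512625, 5.019125) = (-0.20003125, -0.57886875, 0.34741875)
c = 0.34741875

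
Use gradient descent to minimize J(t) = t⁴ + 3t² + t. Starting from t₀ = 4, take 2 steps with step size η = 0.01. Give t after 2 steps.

1.04119364

J′(t) = 4t³ + 6t + 1
t₁ = 4 − 0.01·281 = 1.19
t₂ = 1.19 − 0.01·14.880636 = 1.04119364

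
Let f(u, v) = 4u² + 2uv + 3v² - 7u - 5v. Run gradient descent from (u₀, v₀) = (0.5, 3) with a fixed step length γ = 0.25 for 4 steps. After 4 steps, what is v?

∇f = (8u + 2v - 7, 2u + 6v - 5)
Step 1: at (0.5, 3), ∇f = (3, 14) → (0.5, 3) − 0.25·(3, 14) = (-0.25, -0.5)
Step 2: at (-0.25, -0.5), ∇f = (-10, -8.5) → (-0.25, -0.5) − 0.25·(-10, -8.5) = (2.25, 1.625)
Step 3: at (2.25, 1.625), ∇f = (14.25, 9.25) → (2.25, 1.625) − 0.25·(14.25, 9.25) = (-1.3125, -0.6875)
Step 4: at (-1.3125, -0.6875), ∇f = (-18.875, -11.75) → (-1.3125, -0.6875) − 0.25·(-18.875, -11.75) = (3.40625, 2.25)
v = 2.25

2.25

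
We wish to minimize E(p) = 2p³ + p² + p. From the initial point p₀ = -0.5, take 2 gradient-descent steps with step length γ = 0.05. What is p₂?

-0.6666875

E′(p) = 6p² + 2p + 1
p₁ = -0.5 − 0.05·1.5 = -0.575
p₂ = -0.575 − 0.05·1.83375 = -0.6666875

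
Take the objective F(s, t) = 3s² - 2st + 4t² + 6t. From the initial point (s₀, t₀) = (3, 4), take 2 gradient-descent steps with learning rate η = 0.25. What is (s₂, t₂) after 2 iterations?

(-2.25, 2.75)

∇F = (6s - 2t, -2s + 8t + 6)
(s₁, t₁) = (3, 4) − 0.25·(10, 32) = (0.5, -4)
(s₂, t₂) = (0.5, -4) − 0.25·(11, -27) = (-2.25, 2.75)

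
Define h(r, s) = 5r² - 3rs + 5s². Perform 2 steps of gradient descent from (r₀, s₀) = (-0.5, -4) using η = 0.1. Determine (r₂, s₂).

∇h = (10r - 3s, -3r + 10s)
Step 1: at (-0.5, -4), ∇h = (7, -38.5) → (-0.5, -4) − 0.1·(7, -38.5) = (-1.2, -0.15)
Step 2: at (-1.2, -0.15), ∇h = (-11.55, 2.1) → (-1.2, -0.15) − 0.1·(-11.55, 2.1) = (-0.045, -0.36)

(-0.045, -0.36)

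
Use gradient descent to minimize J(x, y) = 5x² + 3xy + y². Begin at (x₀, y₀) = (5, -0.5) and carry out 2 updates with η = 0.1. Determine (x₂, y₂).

∇J = (10x + 3y, 3x + 2y)
(x₁, y₁) = (5, -0.5) − 0.1·(48.5, 14) = (0.15, -1.9)
(x₂, y₂) = (0.15, -1.9) − 0.1·(-4.2, -3.35) = (0.57, -1.565)

(0.57, -1.565)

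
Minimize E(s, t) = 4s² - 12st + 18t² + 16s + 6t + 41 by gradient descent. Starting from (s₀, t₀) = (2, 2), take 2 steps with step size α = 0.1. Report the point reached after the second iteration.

(-5.44, 9.68)

∇E = (8s - 12t + 16, -12s + 36t + 6)
Step 1: at (2, 2), ∇E = (8, 54) → (2, 2) − 0.1·(8, 54) = (1.2, -3.4)
Step 2: at (1.2, -3.4), ∇E = (66.4, -130.8) → (1.2, -3.4) − 0.1·(66.4, -130.8) = (-5.44, 9.68)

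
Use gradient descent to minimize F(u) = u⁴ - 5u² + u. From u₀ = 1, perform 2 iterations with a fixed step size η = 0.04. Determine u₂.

1.36352

F′(u) = 4u³ - 10u + 1
Step 1: F′(1) = -5; u₁ = 1 − 0.04·(-5) = 1.2
Step 2: F′(1.2) = -4.088; u₂ = 1.2 − 0.04·(-4.088) = 1.36352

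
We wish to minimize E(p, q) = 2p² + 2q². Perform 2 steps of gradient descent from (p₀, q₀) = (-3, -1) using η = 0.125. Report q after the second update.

-0.25

∇E = (4p, 4q)
Step 1: at (-3, -1), ∇E = (-12, -4) → (-3, -1) − 0.125·(-12, -4) = (-1.5, -0.5)
Step 2: at (-1.5, -0.5), ∇E = (-6, -2) → (-1.5, -0.5) − 0.125·(-6, -2) = (-0.75, -0.25)
q = -0.25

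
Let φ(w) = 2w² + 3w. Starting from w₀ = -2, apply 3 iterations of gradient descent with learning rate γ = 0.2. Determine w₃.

φ′(w) = 4w + 3
Step 1: φ′(-2) = -5; w₁ = -2 − 0.2·(-5) = -1
Step 2: φ′(-1) = -1; w₂ = -1 − 0.2·(-1) = -0.8
Step 3: φ′(-0.8) = -0.2; w₃ = -0.8 − 0.2·(-0.2) = -0.76

-0.76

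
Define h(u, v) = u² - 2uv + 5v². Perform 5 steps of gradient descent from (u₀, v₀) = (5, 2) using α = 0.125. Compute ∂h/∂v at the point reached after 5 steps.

0.625

∇h = (2u - 2v, -2u + 10v)
Step 1: at (5, 2), ∇h = (6, 10) → (5, 2) − 0.125·(6, 10) = (4.25, 0.75)
Step 2: at (4.25, 0.75), ∇h = (7, -1) → (4.25, 0.75) − 0.125·(7, -1) = (3.375, 0.875)
Step 3: at (3.375, 0.875), ∇h = (5, 2) → (3.375, 0.875) − 0.125·(5, 2) = (2.75, 0.625)
Step 4: at (2.75, 0.625), ∇h = (4.25, 0.75) → (2.75, 0.625) − 0.125·(4.25, 0.75) = (2.21875, 0.53125)
Step 5: at (2.21875, 0.53125), ∇h = (3.375, 0.875) → (2.21875, 0.53125) − 0.125·(3.375, 0.875) = (1.796875, 0.421875)
∂h/∂v at (1.796875, 0.421875) = 0.625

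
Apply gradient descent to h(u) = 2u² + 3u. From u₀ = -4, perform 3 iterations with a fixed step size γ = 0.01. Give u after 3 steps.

h′(u) = 4u + 3
Step 1: h′(-4) = -13; u₁ = -4 − 0.01·(-13) = -3.87
Step 2: h′(-3.87) = -12.48; u₂ = -3.87 − 0.01·(-12.48) = -3.7452
Step 3: h′(-3.7452) = -11.9808; u₃ = -3.7452 − 0.01·(-11.9808) = -3.625392

-3.625392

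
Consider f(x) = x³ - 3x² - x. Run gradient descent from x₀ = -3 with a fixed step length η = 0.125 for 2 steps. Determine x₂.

f′(x) = 3x² - 6x - 1
x₁ = -3 − 0.125·44 = -8.5
x₂ = -8.5 − 0.125·266.75 = -41.84375

-41.84375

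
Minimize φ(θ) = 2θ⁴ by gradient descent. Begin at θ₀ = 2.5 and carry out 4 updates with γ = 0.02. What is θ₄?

0

φ′(θ) = 8θ³
θ₁ = 2.5 − 0.02·125 = 0
θ₂ = 0 − 0.02·0 = 0
θ₃ = 0 − 0.02·0 = 0
θ₄ = 0 − 0.02·0 = 0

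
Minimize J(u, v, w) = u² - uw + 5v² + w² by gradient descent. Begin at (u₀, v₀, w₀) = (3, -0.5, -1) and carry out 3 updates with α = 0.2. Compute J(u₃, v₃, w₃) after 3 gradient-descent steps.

1.561296

∇J = (2u - w, 10v, -u + 2w)
(u₁, v₁, w₁) = (3, -0.5, -1) − 0.2·(7, -5, -5) = (1.6, 0.5, 0)
(u₂, v₂, w₂) = (1.6, 0.5, 0) − 0.2·(3.2, 5, -1.6) = (0.96, -0.5, 0.32)
(u₃, v₃, w₃) = (0.96, -0.5, 0.32) − 0.2·(1.6, -5, -0.32) = (0.64, 0.5, 0.384)
J(0.64, 0.5, 0.384) = 1.561296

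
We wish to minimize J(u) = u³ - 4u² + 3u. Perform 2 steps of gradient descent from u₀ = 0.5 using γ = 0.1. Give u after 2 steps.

0.5623125

J′(u) = 3u² - 8u + 3
u₁ = 0.5 − 0.1·(-0.25) = 0.525
u₂ = 0.525 − 0.1·(-0.373125) = 0.5623125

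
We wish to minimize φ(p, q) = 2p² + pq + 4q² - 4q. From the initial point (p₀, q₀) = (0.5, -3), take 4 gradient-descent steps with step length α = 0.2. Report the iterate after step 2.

(-0.36, -0.84)

∇φ = (4p + q, p + 8q - 4)
Step 1: at (0.5, -3), ∇φ = (-1, -27.5) → (0.5, -3) − 0.2·(-1, -27.5) = (0.7, 2.5)
Step 2: at (0.7, 2.5), ∇φ = (5.3, 16.7) → (0.7, 2.5) − 0.2·(5.3, 16.7) = (-0.36, -0.84)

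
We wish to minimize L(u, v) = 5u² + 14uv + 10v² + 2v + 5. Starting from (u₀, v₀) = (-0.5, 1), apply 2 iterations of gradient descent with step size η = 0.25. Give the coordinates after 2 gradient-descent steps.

(13.75, 20.125)

∇L = (10u + 14v, 14u + 20v + 2)
Step 1: at (-0.5, 1), ∇L = (9, 15) → (-0.5, 1) − 0.25·(9, 15) = (-2.75, -2.75)
Step 2: at (-2.75, -2.75), ∇L = (-66, -91.5) → (-2.75, -2.75) − 0.25·(-66, -91.5) = (13.75, 20.125)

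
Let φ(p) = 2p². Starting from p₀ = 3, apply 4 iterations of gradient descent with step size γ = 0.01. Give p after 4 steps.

2.54803968

φ′(p) = 4p
Step 1: φ′(3) = 12; p₁ = 3 − 0.01·12 = 2.88
Step 2: φ′(2.88) = 11.52; p₂ = 2.88 − 0.01·11.52 = 2.7648
Step 3: φ′(2.7648) = 11.0592; p₃ = 2.7648 − 0.01·11.0592 = 2.654208
Step 4: φ′(2.654208) = 10.616832; p₄ = 2.654208 − 0.01·10.616832 = 2.54803968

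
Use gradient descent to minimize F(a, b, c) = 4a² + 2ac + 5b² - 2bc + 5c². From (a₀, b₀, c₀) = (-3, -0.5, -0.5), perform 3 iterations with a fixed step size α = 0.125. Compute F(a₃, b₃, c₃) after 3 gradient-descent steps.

0.2200927734375

∇F = (8a + 2c, 10b - 2c, 2a - 2b + 10c)
(a₁, b₁, c₁) = (-3, -0.5, -0.5) − 0.125·(-25, -4, -10) = (0.125, 0, 0.75)
(a₂, b₂, c₂) = (0.125, 0, 0.75) − 0.125·(2.5, -1.5, 7.75) = (-0.1875, 0.1875, -0.21875)
(a₃, b₃, c₃) = (-0.1875, 0.1875, -0.21875) − 0.125·(-1.9375, 2.3125, -2.9375) = (0.0546875, -0.1015625, 0.1484375)
F(0.0546875, -0.1015625, 0.1484375) = 0.2200927734375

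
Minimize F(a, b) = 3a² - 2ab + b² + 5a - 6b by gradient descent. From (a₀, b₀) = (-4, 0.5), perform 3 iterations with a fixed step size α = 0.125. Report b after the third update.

∇F = (6a - 2b + 5, -2a + 2b - 6)
Step 1: at (-4, 0.5), ∇F = (-20, 3) → (-4, 0.5) − 0.125·(-20, 3) = (-1.5, 0.125)
Step 2: at (-1.5, 0.125), ∇F = (-4.25, -2.75) → (-1.5, 0.125) − 0.125·(-4.25, -2.75) = (-0.96875, 0.46875)
Step 3: at (-0.96875, 0.46875), ∇F = (-1.75, -3.125) → (-0.96875, 0.46875) − 0.125·(-1.75, -3.125) = (-0.75, 0.859375)
b = 0.859375

0.859375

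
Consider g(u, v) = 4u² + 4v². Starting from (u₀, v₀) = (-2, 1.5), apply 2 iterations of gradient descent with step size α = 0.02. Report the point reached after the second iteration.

∇g = (8u, 8v)
Step 1: at (-2, 1.5), ∇g = (-16, 12) → (-2, 1.5) − 0.02·(-16, 12) = (-1.68, 1.26)
Step 2: at (-1.68, 1.26), ∇g = (-13.44, 10.08) → (-1.68, 1.26) − 0.02·(-13.44, 10.08) = (-1.4112, 1.0584)

(-1.4112, 1.0584)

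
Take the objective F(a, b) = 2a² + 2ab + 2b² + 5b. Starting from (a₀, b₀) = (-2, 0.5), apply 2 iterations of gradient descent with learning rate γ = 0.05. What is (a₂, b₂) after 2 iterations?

(-1.355, 0.195)

∇F = (4a + 2b, 2a + 4b + 5)
Step 1: at (-2, 0.5), ∇F = (-7, 3) → (-2, 0.5) − 0.05·(-7, 3) = (-1.65, 0.35)
Step 2: at (-1.65, 0.35), ∇F = (-5.9, 3.1) → (-1.65, 0.35) − 0.05·(-5.9, 3.1) = (-1.355, 0.195)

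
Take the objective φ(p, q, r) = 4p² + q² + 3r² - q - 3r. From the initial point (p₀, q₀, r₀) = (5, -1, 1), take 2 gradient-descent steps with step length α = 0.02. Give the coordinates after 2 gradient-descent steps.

(3.528, -0.8824, 0.8872)

∇φ = (8p, 2q - 1, 6r - 3)
(p₁, q₁, r₁) = (5, -1, 1) − 0.02·(40, -3, 3) = (4.2, -0.94, 0.94)
(p₂, q₂, r₂) = (4.2, -0.94, 0.94) − 0.02·(33.6, -2.88, 2.64) = (3.528, -0.8824, 0.8872)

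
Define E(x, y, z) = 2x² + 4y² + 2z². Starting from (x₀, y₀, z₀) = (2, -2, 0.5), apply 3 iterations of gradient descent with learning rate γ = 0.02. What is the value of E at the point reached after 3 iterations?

∇E = (4x, 8y, 4z)
Step 1: at (2, -2, 0.5), ∇E = (8, -16, 2) → (2, -2, 0.5) − 0.02·(8, -16, 2) = (1.84, -1.68, 0.46)
Step 2: at (1.84, -1.68, 0.46), ∇E = (7.36, -13.44, 1.84) → (1.84, -1.68, 0.46) − 0.02·(7.36, -13.44, 1.84) = (1.6928, -1.4112, 0.4232)
Step 3: at (1.6928, -1.4112, 0.4232), ∇E = (6.7712, -11.2896, 1.6928) → (1.6928, -1.4112, 0.4232) − 0.02·(6.7712, -11.2896, 1.6928) = (1.557376, -1.185408, 0.389344)
E(1.557376, -1.185408, 0.389344) = 10.77478601728

10.77478601728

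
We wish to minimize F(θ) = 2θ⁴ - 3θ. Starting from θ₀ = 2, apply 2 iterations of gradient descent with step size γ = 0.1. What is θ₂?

F′(θ) = 8θ³ - 3
θ₁ = 2 − 0.1·61 = -4.1
θ₂ = -4.1 − 0.1·(-554.368) = 51.3368

51.3368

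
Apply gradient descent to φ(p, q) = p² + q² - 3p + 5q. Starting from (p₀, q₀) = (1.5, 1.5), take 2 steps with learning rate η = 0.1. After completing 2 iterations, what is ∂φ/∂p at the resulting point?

0

∇φ = (2p - 3, 2q + 5)
Step 1: at (1.5, 1.5), ∇φ = (0, 8) → (1.5, 1.5) − 0.1·(0, 8) = (1.5, 0.7)
Step 2: at (1.5, 0.7), ∇φ = (0, 6.4) → (1.5, 0.7) − 0.1·(0, 6.4) = (1.5, 0.06)
∂φ/∂p at (1.5, 0.06) = 0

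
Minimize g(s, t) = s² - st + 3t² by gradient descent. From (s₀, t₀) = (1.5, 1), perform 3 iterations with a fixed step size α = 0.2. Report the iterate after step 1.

∇g = (2s - t, -s + 6t)
Step 1: at (1.5, 1), ∇g = (2, 4.5) → (1.5, 1) − 0.2·(2, 4.5) = (1.1, 0.1)

(1.1, 0.1)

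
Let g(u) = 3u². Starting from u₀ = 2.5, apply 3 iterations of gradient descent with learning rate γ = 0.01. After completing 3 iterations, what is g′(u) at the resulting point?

g′(u) = 6u
u₁ = 2.5 − 0.01·15 = 2.35
u₂ = 2.35 − 0.01·14.1 = 2.209
u₃ = 2.209 − 0.01·13.254 = 2.07646
g′(u) at (2.07646) = 12.45876

12.45876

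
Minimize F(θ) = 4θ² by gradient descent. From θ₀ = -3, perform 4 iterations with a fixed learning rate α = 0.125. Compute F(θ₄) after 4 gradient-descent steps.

0

F′(θ) = 8θ
Step 1: F′(-3) = -24; θ₁ = -3 − 0.125·(-24) = 0
Step 2: F′(0) = 0; θ₂ = 0 − 0.125·0 = 0
Step 3: F′(0) = 0; θ₃ = 0 − 0.125·0 = 0
Step 4: F′(0) = 0; θ₄ = 0 − 0.125·0 = 0
F(0) = 0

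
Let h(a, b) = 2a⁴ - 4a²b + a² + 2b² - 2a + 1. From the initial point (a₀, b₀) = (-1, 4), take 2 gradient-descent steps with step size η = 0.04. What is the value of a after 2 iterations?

∇h = (8a³ - 8ab + 2a - 2, -4a² + 4b)
(a₁, b₁) = (-1, 4) − 0.04·(20, 12) = (-1.8, 3.52)
(a₂, b₂) = (-1.8, 3.52) − 0.04·(-1.568, 1.12) = (-1.73728, 3.4752)
a = -1.73728

-1.73728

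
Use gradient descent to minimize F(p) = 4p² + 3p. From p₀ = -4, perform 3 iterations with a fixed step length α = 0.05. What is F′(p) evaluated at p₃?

F′(p) = 8p + 3
Step 1: F′(-4) = -29; p₁ = -4 − 0.05·(-29) = -2.55
Step 2: F′(-2.55) = -17.4; p₂ = -2.55 − 0.05·(-17.4) = -1.68
Step 3: F′(-1.68) = -10.44; p₃ = -1.68 − 0.05·(-10.44) = -1.158
F′(p) at (-1.158) = -6.264

-6.264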